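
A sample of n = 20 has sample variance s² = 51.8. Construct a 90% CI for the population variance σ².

df = 19. χ²_{0.05} = 30.144, χ²_{0.95} = 10.117. CI for σ² = ((n-1)s²/χ²_{α/2}, (n-1)s²/χ²_{1-α/2}) = (19·51.8/30.144, 19·51.8/10.117) = (32.65, 97.28)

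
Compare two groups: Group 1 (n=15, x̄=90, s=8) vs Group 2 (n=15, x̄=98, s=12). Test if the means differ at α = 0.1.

Pooled sp = 10.2. t = -2.148, df = 28. Critical t = ±1.701. Reject H₀.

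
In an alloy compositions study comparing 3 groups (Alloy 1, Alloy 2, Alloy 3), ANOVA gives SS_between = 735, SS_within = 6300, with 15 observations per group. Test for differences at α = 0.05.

df_between = 2, df_within = 42. F = MS_between/MS_within = 367.5/150.0 = 2.45. F_crit ≈ 3.22. Fail to reject H₀.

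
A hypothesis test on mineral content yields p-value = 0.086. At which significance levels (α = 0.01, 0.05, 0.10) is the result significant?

p = 0.086. Significant at: α = 0.1.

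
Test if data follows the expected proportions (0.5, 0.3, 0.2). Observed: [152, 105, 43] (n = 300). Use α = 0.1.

Expected: [150.0, 90.0, 60.0]. χ² = 7.343. df = 2, critical = 4.605. Reject H₀.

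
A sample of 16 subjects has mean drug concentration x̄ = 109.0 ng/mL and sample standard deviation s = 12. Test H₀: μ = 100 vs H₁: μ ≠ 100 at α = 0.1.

t = (x̄ - μ₀)/(s/√n) = (109.0 - 100)/(12/√16) = 3.0. df = 15, critical t = ±1.753. Reject H₀.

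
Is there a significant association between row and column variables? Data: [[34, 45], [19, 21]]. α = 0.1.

χ² = 0.214. df = 1, critical = 2.706. Fail to reject H₀. No evidence of dependence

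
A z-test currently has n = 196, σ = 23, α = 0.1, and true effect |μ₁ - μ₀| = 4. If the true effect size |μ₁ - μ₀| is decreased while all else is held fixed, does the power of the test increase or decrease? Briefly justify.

Power decreases: a smaller true effect decreases the non-centrality λ = |μ₁ - μ₀|/(σ/√n).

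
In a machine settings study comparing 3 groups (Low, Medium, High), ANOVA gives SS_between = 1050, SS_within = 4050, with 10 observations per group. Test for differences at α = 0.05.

df_between = 2, df_within = 27. F = MS_between/MS_within = 525.0/150.0 = 3.5. F_crit ≈ 3.354. Reject H₀. At least one mean differs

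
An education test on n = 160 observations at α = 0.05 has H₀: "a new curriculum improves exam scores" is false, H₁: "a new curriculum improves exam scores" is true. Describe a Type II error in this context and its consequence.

Type II error: failing to reject H₀ when it is false — concluding that a new curriculum improves exam scores is not supported when in fact it is. Consequence: keeping the old curriculum when the new one would have helped students.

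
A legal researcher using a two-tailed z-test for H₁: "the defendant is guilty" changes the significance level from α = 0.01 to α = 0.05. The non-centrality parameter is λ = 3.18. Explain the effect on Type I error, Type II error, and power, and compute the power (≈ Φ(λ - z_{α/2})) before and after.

Increasing α from 0.01 to 0.05:
• Type I error rate increases (α is the Type I rate by definition).
• Critical value moves from z_{α/2} = 2.576 to 1.96, so power = Φ(λ - z_{α/2}) goes from Φ(3.18 - 2.576) = 0.727 to Φ(3.18 - 1.96) = 0.889.
• Type II error rate β = 1 - power therefore decreases (0.273 → 0.111).
Appropriate when false negatives are costly — here, acquitting a guilty person.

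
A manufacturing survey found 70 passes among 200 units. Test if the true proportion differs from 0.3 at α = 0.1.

p̂ = 0.35, p₀ = 0.3. z = (p̂ - p₀)/√(p₀(1-p₀)/n) = 1.543. Critical: ±1.645. Fail to reject H₀.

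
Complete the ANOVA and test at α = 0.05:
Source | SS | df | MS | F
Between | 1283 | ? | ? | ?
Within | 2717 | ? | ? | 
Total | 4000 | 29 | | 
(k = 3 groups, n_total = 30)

df_between = 2, df_within = 27. MS_between = 641.5, MS_within = 100.63. F = 6.375, F_crit ≈ 3.354. Reject H₀.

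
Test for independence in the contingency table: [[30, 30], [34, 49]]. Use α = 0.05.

χ² = 1.15. df = 1, critical = 3.841. Fail to reject H₀. No evidence of dependence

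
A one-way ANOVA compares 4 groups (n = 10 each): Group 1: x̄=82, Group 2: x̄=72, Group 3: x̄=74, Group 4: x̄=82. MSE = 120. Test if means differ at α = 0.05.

Grand mean = 77.5. SS_between = 830.0, MS_between = 276.67. F = 2.306, F_crit ≈ 2.866. Fail to reject H₀.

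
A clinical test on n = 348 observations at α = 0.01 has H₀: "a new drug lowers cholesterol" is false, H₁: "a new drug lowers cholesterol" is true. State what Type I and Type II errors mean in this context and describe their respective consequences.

Type I (false positive): concluding that a new drug lowers cholesterol when it is not — approving an ineffective drug — patients take a useless medication and may skip effective alternatives. Type II (false negative): failing to conclude that a new drug lowers cholesterol when it is — shelving an effective drug — patients miss out on a treatment that would have helped. Which is costlier depends on domain priorities and is a judgement call rather than a statistical fact.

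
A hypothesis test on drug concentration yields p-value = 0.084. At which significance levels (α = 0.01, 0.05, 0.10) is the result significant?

p = 0.084. Significant at: α = 0.1.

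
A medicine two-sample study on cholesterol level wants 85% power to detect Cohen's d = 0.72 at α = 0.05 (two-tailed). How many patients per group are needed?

z_{α/2} = 1.96, z_β = Φ⁻¹(0.85) = 1.036. For medium effect (d = 0.72): n per group = 2(z_{α/2} + z_β)²/d² = 2(1.96 + 1.036)²/0.72² = 34.6 → 35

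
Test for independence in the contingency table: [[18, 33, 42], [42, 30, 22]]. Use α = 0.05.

χ² = 15.988. df = 2, critical = 5.991. Reject H₀. Variables are dependent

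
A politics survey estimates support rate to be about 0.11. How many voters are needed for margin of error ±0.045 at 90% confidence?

n = z²p(1-p)/E² = 1.645²×0.11×0.89/0.045² = 130.8 → n = 131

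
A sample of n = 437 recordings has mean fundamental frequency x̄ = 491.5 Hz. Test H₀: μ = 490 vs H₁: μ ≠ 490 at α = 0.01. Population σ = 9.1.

z = (x̄ - μ₀)/(σ/√n) = (491.5 - 490)/(9.1/√437) = 3.446. Critical value: ±2.576. Since |3.446| > 2.576, Reject H₀.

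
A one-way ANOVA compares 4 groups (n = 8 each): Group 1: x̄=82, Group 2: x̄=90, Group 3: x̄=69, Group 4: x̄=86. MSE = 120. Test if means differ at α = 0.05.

Grand mean = 81.75. SS_between = 1990.0, MS_between = 663.33. F = 5.528, F_crit ≈ 2.947. Reject H₀.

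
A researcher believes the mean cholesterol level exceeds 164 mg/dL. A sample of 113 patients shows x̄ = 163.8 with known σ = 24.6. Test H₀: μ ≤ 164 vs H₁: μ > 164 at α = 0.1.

z = -0.086. Critical value: 1.28. Fail to reject H₀.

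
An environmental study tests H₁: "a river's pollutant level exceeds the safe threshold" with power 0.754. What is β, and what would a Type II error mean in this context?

β = 1 - power = 1 - 0.754 = 0.246. A Type II error is failing to reject H₀ when H₀ is false (false negative) — here, failing to conclude that a river's pollutant level exceeds the safe threshold when in fact it is true. Consequence: allowing unsafe pollution to continue.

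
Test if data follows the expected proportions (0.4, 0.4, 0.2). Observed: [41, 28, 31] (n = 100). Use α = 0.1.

Expected: [40.0, 40.0, 20.0]. χ² = 9.675. df = 2, critical = 4.605. Reject H₀.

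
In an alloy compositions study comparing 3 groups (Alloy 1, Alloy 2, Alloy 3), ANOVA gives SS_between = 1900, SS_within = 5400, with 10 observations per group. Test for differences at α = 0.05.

df_between = 2, df_within = 27. F = MS_between/MS_within = 950.0/200.0 = 4.75. F_crit ≈ 3.354. Reject H₀. At least one mean differs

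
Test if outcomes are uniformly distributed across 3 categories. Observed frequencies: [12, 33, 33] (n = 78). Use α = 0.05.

Expected = 26 each. χ² = Σ(O-E)²/E = 11.308. df = 2, critical value = 5.991. Reject H₀.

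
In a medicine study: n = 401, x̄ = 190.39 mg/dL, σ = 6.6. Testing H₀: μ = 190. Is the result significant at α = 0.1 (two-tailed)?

z = (190.39 - 190)/(6.6/√401) = 1.183. Since |z| ≤ 1.645, not significant at α = 0.1.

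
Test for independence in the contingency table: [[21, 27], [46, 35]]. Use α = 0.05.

χ² = 2.053. df = 1, critical = 3.841. Fail to reject H₀. No evidence of dependence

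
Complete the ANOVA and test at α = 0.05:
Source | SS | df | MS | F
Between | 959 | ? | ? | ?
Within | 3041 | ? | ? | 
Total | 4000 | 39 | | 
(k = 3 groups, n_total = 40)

df_between = 2, df_within = 37. MS_between = 479.5, MS_within = 82.19. F = 5.834, F_crit ≈ 3.252. Reject H₀.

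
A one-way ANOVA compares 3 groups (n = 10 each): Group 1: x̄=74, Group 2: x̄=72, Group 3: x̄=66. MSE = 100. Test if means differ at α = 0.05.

Grand mean = 70.67. SS_between = 346.67, MS_between = 173.33. F = 1.733, F_crit ≈ 3.354. Fail to reject H₀.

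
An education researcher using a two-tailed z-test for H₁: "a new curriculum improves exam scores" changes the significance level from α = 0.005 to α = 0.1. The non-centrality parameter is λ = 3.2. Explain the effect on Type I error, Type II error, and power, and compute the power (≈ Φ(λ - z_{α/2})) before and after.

Increasing α from 0.005 to 0.1:
• Type I error rate increases (α is the Type I rate by definition).
• Critical value moves from z_{α/2} = 2.807 to 1.645, so power = Φ(λ - z_{α/2}) goes from Φ(3.2 - 2.807) = 0.653 to Φ(3.2 - 1.645) = 0.94.
• Type II error rate β = 1 - power therefore decreases (0.347 → 0.06).
Appropriate when false negatives are costly — here, keeping the old curriculum when the new one would have helped students.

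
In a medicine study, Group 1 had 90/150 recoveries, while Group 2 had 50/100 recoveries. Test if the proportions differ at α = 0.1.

p̂₁ = 0.6, p̂₂ = 0.5, pooled p̂ = 0.56. z = 1.56. Critical: ±1.645. Fail to reject H₀.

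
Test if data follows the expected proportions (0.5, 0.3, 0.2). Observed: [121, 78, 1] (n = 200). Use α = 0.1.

Expected: [100.0, 60.0, 40.0]. χ² = 47.835. df = 2, critical = 4.605. Reject H₀.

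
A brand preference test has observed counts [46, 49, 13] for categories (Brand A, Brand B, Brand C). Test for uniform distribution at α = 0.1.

Expected = 36 each. χ² = Σ(O-E)²/E = 22.167. df = 2, critical value = 4.605. Reject H₀.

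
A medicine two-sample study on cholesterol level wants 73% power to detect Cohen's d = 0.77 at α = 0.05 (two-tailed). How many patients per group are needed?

z_{α/2} = 1.96, z_β = Φ⁻¹(0.73) = 0.613. For medium effect (d = 0.77): n per group = 2(z_{α/2} + z_β)²/d² = 2(1.96 + 0.613)²/0.77² = 22.3 → 23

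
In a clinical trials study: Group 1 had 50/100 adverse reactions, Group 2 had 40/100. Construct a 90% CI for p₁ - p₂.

p̂₁ = 0.5, p̂₂ = 0.4. Difference = 0.1. CI = (-0.015, 0.215)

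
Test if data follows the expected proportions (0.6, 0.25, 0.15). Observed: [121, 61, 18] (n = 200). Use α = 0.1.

Expected: [120.0, 50.0, 30.0]. χ² = 7.228. df = 2, critical = 4.605. Reject H₀.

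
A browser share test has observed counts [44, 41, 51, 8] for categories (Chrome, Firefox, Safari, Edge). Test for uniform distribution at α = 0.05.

Expected = 36 each. χ² = Σ(O-E)²/E = 30.5. df = 3, critical value = 7.815. Reject H₀.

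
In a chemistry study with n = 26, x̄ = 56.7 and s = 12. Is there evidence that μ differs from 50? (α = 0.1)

t = (x̄ - μ₀)/(s/√n) = (56.7 - 50)/(12/√26) = 2.847. df = 25, critical t = ±1.708. Reject H₀.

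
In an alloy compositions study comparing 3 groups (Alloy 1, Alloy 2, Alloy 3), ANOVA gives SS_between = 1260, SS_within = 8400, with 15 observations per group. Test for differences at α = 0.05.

df_between = 2, df_within = 42. F = MS_between/MS_within = 630.0/200.0 = 3.15. F_crit ≈ 3.22. Fail to reject H₀.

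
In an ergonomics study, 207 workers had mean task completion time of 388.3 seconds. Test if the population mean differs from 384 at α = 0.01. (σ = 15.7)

z = (x̄ - μ₀)/(σ/√n) = (388.3 - 384)/(15.7/√207) = 3.941. Critical value: ±2.576. Since |3.941| > 2.576, Reject H₀.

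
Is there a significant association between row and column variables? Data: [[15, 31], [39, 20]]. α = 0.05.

χ² = 11.608. df = 1, critical = 3.841. Reject H₀. Variables are dependent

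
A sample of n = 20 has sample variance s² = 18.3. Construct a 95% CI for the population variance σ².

df = 19. χ²_{0.025} = 32.852, χ²_{0.975} = 8.907. CI for σ² = ((n-1)s²/χ²_{α/2}, (n-1)s²/χ²_{1-α/2}) = (19·18.3/32.852, 19·18.3/8.907) = (10.58, 39.04)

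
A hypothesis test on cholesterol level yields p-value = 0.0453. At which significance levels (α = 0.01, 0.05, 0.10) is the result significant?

p = 0.0453. Significant at: α = 0.05, 0.1.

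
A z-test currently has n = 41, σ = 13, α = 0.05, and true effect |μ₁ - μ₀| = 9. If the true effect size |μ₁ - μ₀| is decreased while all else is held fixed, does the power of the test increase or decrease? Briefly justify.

Power decreases: a smaller true effect decreases the non-centrality λ = |μ₁ - μ₀|/(σ/√n).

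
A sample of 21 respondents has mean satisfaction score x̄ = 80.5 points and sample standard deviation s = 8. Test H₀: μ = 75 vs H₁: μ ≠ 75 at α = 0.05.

t = (x̄ - μ₀)/(s/√n) = (80.5 - 75)/(8/√21) = 3.151. df = 20, critical t = ±2.086. Reject H₀.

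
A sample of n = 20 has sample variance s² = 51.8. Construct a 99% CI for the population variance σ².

df = 19. χ²_{0.005} = 38.582, χ²_{0.995} = 6.844. CI for σ² = ((n-1)s²/χ²_{α/2}, (n-1)s²/χ²_{1-α/2}) = (19·51.8/38.582, 19·51.8/6.844) = (25.51, 143.8)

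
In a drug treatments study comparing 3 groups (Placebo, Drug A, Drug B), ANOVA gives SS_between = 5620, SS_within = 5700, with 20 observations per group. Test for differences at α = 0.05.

df_between = 2, df_within = 57. F = MS_between/MS_within = 2810.0/100.0 = 28.1. F_crit ≈ 3.159. Reject H₀. At least one mean differs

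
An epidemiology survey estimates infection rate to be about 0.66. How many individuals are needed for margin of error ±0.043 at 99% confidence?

n = z²p(1-p)/E² = 2.576²×0.66×0.34/0.043² = 805.3 → n = 806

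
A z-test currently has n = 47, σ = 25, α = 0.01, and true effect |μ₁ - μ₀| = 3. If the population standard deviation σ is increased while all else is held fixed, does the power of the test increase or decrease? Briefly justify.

Power decreases: a larger σ inflates the standard error σ/√n, pulling the sampling distribution under H₁ back toward the critical value.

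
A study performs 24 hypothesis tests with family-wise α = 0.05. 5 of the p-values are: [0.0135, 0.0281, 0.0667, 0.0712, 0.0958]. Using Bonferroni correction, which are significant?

Bonferroni α = 0.05/24 = 0.00208. None of the given p-values are significant.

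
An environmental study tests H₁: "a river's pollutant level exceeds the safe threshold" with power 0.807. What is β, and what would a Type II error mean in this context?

β = 1 - power = 1 - 0.807 = 0.193. A Type II error is failing to reject H₀ when H₀ is false (false negative) — here, failing to conclude that a river's pollutant level exceeds the safe threshold when in fact it is true. Consequence: allowing unsafe pollution to continue.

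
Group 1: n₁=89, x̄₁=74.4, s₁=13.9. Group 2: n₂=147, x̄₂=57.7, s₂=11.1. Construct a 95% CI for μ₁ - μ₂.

Difference = 16.7. SE = √(13.9²/89 + 11.1²/147) = 1.735. CI = (13.3, 20.1)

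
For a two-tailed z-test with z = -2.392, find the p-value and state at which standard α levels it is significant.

p = 2·P(Z > |-2.392|) = 2·(1 - Φ(2.392)) ≈ 0.0168. Significant at α = 0.1; Significant at α = 0.05.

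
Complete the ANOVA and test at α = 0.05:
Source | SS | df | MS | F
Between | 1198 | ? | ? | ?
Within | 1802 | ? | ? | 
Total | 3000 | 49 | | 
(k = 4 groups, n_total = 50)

df_between = 3, df_within = 46. MS_between = 399.33, MS_within = 39.17. F = 10.194, F_crit ≈ 2.807. Reject H₀.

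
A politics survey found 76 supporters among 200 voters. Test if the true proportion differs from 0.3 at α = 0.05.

p̂ = 0.38, p₀ = 0.3. z = (p̂ - p₀)/√(p₀(1-p₀)/n) = 2.469. Critical: ±1.96. Reject H₀.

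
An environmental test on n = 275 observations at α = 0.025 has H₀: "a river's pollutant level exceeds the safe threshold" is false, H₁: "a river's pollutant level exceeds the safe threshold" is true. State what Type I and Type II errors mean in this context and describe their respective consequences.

Type I (false positive): concluding that a river's pollutant level exceeds the safe threshold when it is not — shutting down a compliant factory unnecessarily. Type II (false negative): failing to conclude that a river's pollutant level exceeds the safe threshold when it is — allowing unsafe pollution to continue. Which is costlier depends on domain priorities and is a judgement call rather than a statistical fact.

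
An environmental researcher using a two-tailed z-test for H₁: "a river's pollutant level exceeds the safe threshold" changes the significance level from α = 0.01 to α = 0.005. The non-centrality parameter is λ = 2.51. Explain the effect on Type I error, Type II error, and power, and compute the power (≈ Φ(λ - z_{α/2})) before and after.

Decreasing α from 0.01 to 0.005:
• Type I error rate decreases (α is the Type I rate by definition).
• Critical value moves from z_{α/2} = 2.576 to 2.807, so power = Φ(λ - z_{α/2}) goes from Φ(2.51 - 2.576) = 0.474 to Φ(2.51 - 2.807) = 0.383.
• Type II error rate β = 1 - power therefore increases (0.526 → 0.617).
Appropriate when false positives are costly — here, shutting down a compliant factory unnecessarily.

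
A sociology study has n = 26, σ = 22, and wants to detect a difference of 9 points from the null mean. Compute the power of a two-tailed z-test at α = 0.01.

SE = σ/√n = 22/√26 = 4.315. Non-centrality λ = d/SE = 9/4.315 = 2.086. Power ≈ Φ(λ - z_{α/2}) = Φ(2.086 - 2.576) = Φ(-0.49) = 0.312.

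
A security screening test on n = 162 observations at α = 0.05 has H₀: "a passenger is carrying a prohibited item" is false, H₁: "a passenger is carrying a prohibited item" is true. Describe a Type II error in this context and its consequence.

Type II error: failing to reject H₀ when it is false — concluding that a passenger is carrying a prohibited item is not supported when in fact it is. Consequence: letting a prohibited item through — security breach.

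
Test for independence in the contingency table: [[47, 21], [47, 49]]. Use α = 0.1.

χ² = 6.612. df = 1, critical = 2.706. Reject H₀. Variables are dependent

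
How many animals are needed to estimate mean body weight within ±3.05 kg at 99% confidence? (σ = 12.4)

n = (z*σ/E)² = (2.576×12.4/3.05)² = 109.7 → n = 110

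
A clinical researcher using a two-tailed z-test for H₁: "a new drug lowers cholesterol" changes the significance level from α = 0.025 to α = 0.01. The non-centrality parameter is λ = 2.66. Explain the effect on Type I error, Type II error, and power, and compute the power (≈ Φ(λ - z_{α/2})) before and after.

Decreasing α from 0.025 to 0.01:
• Type I error rate decreases (α is the Type I rate by definition).
• Critical value moves from z_{α/2} = 2.241 to 2.576, so power = Φ(λ - z_{α/2}) goes from Φ(2.66 - 2.241) = 0.662 to Φ(2.66 - 2.576) = 0.533.
• Type II error rate β = 1 - power therefore increases (0.338 → 0.467).
Appropriate when false positives are costly — here, approving an ineffective drug — patients take a useless medication and may skip effective alternatives.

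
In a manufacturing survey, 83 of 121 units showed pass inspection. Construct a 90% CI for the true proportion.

p̂ = 0.686. CI = p̂ ± z*√(p̂(1-p̂)/n) = (0.617, 0.755)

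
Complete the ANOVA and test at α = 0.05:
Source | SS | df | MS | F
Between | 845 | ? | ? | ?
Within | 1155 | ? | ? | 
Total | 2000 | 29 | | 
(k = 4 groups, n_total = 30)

df_between = 3, df_within = 26. MS_between = 281.67, MS_within = 44.42. F = 6.341, F_crit ≈ 2.975. Reject H₀.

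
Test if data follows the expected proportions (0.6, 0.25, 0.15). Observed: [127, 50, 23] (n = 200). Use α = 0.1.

Expected: [120.0, 50.0, 30.0]. χ² = 2.042. df = 2, critical = 4.605. Fail to reject H₀.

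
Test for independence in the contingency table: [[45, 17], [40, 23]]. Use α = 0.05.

χ² = 1.186. df = 1, critical = 3.841. Fail to reject H₀. No evidence of dependence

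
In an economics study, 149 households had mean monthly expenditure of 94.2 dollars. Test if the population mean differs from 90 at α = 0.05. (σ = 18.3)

z = (x̄ - μ₀)/(σ/√n) = (94.2 - 90)/(18.3/√149) = 2.802. Critical value: ±1.96. Since |2.802| > 1.96, Reject H₀.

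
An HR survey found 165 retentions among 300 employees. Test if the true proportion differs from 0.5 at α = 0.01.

p̂ = 0.55, p₀ = 0.5. z = (p̂ - p₀)/√(p₀(1-p₀)/n) = 1.732. Critical: ±2.576. Fail to reject H₀.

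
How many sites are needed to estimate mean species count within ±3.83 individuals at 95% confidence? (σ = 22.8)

n = (z*σ/E)² = (1.96×22.8/3.83)² = 136.1 → n = 137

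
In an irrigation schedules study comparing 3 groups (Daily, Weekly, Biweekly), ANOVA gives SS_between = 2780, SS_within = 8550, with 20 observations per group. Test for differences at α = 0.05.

df_between = 2, df_within = 57. F = MS_between/MS_within = 1390.0/150.0 = 9.267. F_crit ≈ 3.159. Reject H₀. At least one mean differs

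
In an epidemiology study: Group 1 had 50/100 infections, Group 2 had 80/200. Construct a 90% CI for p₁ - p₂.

p̂₁ = 0.5, p̂₂ = 0.4. Difference = 0.1. CI = (-0.0, 0.2)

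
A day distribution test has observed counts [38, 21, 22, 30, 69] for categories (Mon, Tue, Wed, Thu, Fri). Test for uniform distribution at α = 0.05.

Expected = 36 each. χ² = Σ(O-E)²/E = 43.056. df = 4, critical value = 9.488. Reject H₀.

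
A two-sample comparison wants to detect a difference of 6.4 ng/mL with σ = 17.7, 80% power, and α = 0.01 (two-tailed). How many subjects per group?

n per group = 2(z_α/2 + z_β)²σ²/d² = 2×(2.576 + 0.84)²×17.7²/6.4² = 178.5 → n = 179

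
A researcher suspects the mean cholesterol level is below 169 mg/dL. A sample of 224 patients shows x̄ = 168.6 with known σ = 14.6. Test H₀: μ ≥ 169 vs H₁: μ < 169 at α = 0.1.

z = -0.41. Critical value: -1.28. Fail to reject H₀.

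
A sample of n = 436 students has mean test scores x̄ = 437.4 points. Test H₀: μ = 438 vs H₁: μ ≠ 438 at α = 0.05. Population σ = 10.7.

z = (x̄ - μ₀)/(σ/√n) = (437.4 - 438)/(10.7/√436) = -1.171. Critical value: ±1.96. Since |-1.171| ≤ 1.96, Fail to reject H₀.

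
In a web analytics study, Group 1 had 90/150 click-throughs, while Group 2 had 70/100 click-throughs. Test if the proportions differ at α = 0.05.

p̂₁ = 0.6, p̂₂ = 0.7, pooled p̂ = 0.64. z = -1.614. Critical: ±1.96. Fail to reject H₀.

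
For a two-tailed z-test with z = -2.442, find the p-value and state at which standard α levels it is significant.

p = 2·P(Z > |-2.442|) = 2·(1 - Φ(2.442)) ≈ 0.0146. Significant at α = 0.1; Significant at α = 0.05.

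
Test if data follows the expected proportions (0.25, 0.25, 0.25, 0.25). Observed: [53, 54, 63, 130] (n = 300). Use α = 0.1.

Expected: [75.0, 75.0, 75.0, 75.0]. χ² = 54.587. df = 3, critical = 6.251. Reject H₀.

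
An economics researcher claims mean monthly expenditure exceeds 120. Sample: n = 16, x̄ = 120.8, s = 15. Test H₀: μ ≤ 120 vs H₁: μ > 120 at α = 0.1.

t = (120.8 - 120)/(15/√16) = 0.213, df = 15. Critical t = 1.341. Fail to reject H₀.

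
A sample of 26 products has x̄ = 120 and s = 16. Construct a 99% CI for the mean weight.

CI = x̄ ± t*(s/√n) = 120 ± 2.787(16/√26) = (111.25, 128.75)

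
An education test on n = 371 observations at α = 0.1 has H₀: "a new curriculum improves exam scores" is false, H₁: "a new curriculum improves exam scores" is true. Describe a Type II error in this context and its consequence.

Type II error: failing to reject H₀ when it is false — concluding that a new curriculum improves exam scores is not supported when in fact it is. Consequence: keeping the old curriculum when the new one would have helped students.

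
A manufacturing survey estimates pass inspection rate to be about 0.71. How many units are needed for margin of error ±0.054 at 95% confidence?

n = z²p(1-p)/E² = 1.96²×0.71×0.29/0.054² = 271.3 → n = 272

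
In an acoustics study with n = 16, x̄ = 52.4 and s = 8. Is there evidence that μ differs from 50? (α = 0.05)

t = (x̄ - μ₀)/(s/√n) = (52.4 - 50)/(8/√16) = 1.2. df = 15, critical t = ±2.131. Fail to reject H₀.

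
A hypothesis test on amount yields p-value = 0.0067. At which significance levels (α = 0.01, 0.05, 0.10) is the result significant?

p = 0.0067. Significant at: α = 0.01, 0.05, 0.1.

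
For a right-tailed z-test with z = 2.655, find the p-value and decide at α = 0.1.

p = P(Z > 2.655) = 1 - Φ(2.655) ≈ 0.004. Since p < 0.1, reject H₀ (significant) at α = 0.1.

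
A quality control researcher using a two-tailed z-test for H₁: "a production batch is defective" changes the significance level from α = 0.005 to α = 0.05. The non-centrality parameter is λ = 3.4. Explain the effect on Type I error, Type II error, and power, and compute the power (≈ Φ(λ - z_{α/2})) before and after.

Increasing α from 0.005 to 0.05:
• Type I error rate increases (α is the Type I rate by definition).
• Critical value moves from z_{α/2} = 2.807 to 1.96, so power = Φ(λ - z_{α/2}) goes from Φ(3.4 - 2.807) = 0.723 to Φ(3.4 - 1.96) = 0.925.
• Type II error rate β = 1 - power therefore decreases (0.277 → 0.075).
Appropriate when false negatives are costly — here, shipping a defective batch — faulty products reach customers.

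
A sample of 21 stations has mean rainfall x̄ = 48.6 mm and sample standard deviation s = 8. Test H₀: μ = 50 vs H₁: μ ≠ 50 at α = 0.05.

t = (x̄ - μ₀)/(s/√n) = (48.6 - 50)/(8/√21) = -0.802. df = 20, critical t = ±2.086. Fail to reject H₀.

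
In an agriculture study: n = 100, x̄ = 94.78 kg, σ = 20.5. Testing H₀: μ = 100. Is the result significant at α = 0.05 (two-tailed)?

z = (94.78 - 100)/(20.5/√100) = -2.546. Since |z| > 1.96, significant at α = 0.05.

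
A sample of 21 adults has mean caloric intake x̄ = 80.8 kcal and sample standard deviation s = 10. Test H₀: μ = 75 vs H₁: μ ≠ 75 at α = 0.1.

t = (x̄ - μ₀)/(s/√n) = (80.8 - 75)/(10/√21) = 2.658. df = 20, critical t = ±1.725. Reject H₀.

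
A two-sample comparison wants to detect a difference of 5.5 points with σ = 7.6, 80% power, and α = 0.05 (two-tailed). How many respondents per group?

n per group = 2(z_α/2 + z_β)²σ²/d² = 2×(1.96 + 0.84)²×7.6²/5.5² = 29.9 → n = 30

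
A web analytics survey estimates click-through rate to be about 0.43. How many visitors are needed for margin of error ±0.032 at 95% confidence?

n = z²p(1-p)/E² = 1.96²×0.43×0.57/0.032² = 919.5 → n = 920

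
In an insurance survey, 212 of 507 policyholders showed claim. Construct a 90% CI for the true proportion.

p̂ = 0.418. CI = p̂ ± z*√(p̂(1-p̂)/n) = (0.382, 0.454)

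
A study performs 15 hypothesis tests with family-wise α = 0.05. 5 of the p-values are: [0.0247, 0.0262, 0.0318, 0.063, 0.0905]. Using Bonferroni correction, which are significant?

Bonferroni α = 0.05/15 = 0.00333. None of the given p-values are significant.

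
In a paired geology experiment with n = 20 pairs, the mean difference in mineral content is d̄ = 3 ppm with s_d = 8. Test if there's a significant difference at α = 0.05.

t = d̄/(s_d/√n) = 3/(8/√20) = 1.677. df = 19, critical t = ±2.093. Fail to reject H₀.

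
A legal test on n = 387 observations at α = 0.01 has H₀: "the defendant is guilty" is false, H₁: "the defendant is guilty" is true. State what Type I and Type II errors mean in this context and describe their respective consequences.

Type I (false positive): concluding that the defendant is guilty when it is not — convicting an innocent person. Type II (false negative): failing to conclude that the defendant is guilty when it is — acquitting a guilty person. Which is costlier depends on domain priorities and is a judgement call rather than a statistical fact.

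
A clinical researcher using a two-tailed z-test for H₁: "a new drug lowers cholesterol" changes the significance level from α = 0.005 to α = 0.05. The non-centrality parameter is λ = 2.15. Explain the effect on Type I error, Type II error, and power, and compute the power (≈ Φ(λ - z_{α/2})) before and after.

Increasing α from 0.005 to 0.05:
• Type I error rate increases (α is the Type I rate by definition).
• Critical value moves from z_{α/2} = 2.807 to 1.96, so power = Φ(λ - z_{α/2}) goes from Φ(2.15 - 2.807) = 0.256 to Φ(2.15 - 1.96) = 0.575.
• Type II error rate β = 1 - power therefore decreases (0.744 → 0.425).
Appropriate when false negatives are costly — here, shelving an effective drug — patients miss out on a treatment that would have helped.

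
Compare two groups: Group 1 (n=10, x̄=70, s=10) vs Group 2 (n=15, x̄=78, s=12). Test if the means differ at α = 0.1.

Pooled sp = 11.26. t = -1.74, df = 23. Critical t = ±1.714. Reject H₀.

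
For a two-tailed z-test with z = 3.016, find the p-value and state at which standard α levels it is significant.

p = 2·P(Z > |3.016|) = 2·(1 - Φ(3.016)) ≈ 0.0026. Significant at α = 0.1; Significant at α = 0.05; Significant at α = 0.01.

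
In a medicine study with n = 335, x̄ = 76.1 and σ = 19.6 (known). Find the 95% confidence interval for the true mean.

CI = x̄ ± z*(σ/√n) = 76.1 ± 1.96(19.6/√335) = 76.1 ± 2.1 = (74.0, 78.2)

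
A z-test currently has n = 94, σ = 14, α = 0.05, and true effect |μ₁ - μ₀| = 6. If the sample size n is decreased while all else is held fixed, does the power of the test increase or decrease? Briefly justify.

Power decreases: a smaller n inflates the standard error σ/√n, pulling the sampling distribution under H₁ back toward the critical value.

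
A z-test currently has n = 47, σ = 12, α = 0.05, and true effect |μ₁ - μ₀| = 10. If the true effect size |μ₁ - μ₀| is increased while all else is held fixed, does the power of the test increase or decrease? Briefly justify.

Power increases: a larger true effect increases the non-centrality λ = |μ₁ - μ₀|/(σ/√n).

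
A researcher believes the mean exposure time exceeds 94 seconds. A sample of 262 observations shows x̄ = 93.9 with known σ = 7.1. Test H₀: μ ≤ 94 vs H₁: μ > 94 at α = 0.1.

z = -0.228. Critical value: 1.28. Fail to reject H₀.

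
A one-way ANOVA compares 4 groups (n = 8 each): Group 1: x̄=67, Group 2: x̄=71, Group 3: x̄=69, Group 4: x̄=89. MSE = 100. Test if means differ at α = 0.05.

Grand mean = 74.0. SS_between = 2464.0, MS_between = 821.33. F = 8.213, F_crit ≈ 2.947. Reject H₀.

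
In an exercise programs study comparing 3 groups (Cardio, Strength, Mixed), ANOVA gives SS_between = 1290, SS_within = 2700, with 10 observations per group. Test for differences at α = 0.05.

df_between = 2, df_within = 27. F = MS_between/MS_within = 645.0/100.0 = 6.45. F_crit ≈ 3.354. Reject H₀. At least one mean differs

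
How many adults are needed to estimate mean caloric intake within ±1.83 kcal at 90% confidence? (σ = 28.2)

n = (z*σ/E)² = (1.645×28.2/1.83)² = 642.6 → n = 643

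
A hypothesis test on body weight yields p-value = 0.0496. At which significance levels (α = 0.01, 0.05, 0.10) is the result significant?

p = 0.0496. Significant at: α = 0.05, 0.1.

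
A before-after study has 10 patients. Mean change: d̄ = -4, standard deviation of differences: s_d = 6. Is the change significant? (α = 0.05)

t = d̄/(s_d/√n) = -4/(6/√10) = -2.108. df = 9, critical t = ±2.262. Fail to reject H₀.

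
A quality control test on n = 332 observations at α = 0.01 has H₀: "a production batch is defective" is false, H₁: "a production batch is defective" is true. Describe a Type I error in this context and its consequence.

Type I error: rejecting H₀ when it is true — concluding that a production batch is defective when in fact it is not. Consequence: scrapping a good batch — wasted material and cost for no reason.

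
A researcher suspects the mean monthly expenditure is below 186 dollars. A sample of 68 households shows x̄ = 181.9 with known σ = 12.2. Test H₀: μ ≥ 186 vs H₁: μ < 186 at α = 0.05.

z = -2.771. Critical value: -1.645. Reject H₀.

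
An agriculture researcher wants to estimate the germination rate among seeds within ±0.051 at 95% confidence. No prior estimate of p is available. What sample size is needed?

Conservative approach: use p = 0.5 (maximizes p(1-p) = 0.25). n = z²(0.25)/E² = 1.96²×0.25/0.051² = 369.2 → n = 370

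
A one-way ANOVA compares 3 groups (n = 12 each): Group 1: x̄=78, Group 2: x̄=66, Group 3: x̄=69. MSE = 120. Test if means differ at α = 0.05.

Grand mean = 71.0. SS_between = 936.0, MS_between = 468.0. F = 3.9, F_crit ≈ 3.285. Reject H₀.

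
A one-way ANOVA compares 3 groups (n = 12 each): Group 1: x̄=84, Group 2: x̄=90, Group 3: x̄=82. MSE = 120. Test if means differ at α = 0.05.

Grand mean = 85.33. SS_between = 416.0, MS_between = 208.0. F = 1.733, F_crit ≈ 3.285. Fail to reject H₀.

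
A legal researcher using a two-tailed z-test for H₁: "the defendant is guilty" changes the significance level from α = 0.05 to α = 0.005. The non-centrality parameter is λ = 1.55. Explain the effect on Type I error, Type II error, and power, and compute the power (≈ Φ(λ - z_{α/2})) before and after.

Decreasing α from 0.05 to 0.005:
• Type I error rate decreases (α is the Type I rate by definition).
• Critical value moves from z_{α/2} = 1.96 to 2.807, so power = Φ(λ - z_{α/2}) goes from Φ(1.55 - 1.96) = 0.341 to Φ(1.55 - 2.807) = 0.104.
• Type II error rate β = 1 - power therefore increases (0.659 → 0.896).
Appropriate when false positives are costly — here, convicting an innocent person.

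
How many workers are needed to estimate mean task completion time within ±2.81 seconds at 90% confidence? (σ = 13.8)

n = (z*σ/E)² = (1.645×13.8/2.81)² = 65.3 → n = 66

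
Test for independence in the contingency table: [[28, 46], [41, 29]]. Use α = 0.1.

χ² = 6.196. df = 1, critical = 2.706. Reject H₀. Variables are dependent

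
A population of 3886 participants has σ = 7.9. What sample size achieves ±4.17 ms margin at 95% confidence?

Without FPC: n₀ = (1.96×7.9/4.17)² = 13.788. With FPC: n = n₀N/(n₀+N-1) = 13.7 → n = 14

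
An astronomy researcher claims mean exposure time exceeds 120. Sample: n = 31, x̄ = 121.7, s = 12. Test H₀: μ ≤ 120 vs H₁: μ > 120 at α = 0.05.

t = (121.7 - 120)/(12/√31) = 0.789, df = 30. Critical t = 1.697. Fail to reject H₀.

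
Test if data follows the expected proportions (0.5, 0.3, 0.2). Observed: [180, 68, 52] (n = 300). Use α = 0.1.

Expected: [150.0, 90.0, 60.0]. χ² = 12.444. df = 2, critical = 4.605. Reject H₀.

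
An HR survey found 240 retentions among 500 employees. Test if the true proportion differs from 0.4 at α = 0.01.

p̂ = 0.48, p₀ = 0.4. z = (p̂ - p₀)/√(p₀(1-p₀)/n) = 3.651. Critical: ±2.576. Reject H₀.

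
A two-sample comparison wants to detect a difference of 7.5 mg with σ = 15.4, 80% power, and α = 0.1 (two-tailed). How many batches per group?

n per group = 2(z_α/2 + z_β)²σ²/d² = 2×(1.645 + 0.84)²×15.4²/7.5² = 52.1 → n = 53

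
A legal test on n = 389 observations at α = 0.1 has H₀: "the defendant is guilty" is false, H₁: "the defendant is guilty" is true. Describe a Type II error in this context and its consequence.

Type II error: failing to reject H₀ when it is false — concluding that the defendant is guilty is not supported when in fact it is. Consequence: acquitting a guilty person.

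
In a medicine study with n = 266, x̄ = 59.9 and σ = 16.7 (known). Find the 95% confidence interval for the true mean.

CI = x̄ ± z*(σ/√n) = 59.9 ± 1.96(16.7/√266) = 59.9 ± 2.01 = (57.89, 61.91)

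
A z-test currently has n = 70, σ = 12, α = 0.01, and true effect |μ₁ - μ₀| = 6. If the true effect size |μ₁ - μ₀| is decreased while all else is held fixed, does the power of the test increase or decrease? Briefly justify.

Power decreases: a smaller true effect decreases the non-centrality λ = |μ₁ - μ₀|/(σ/√n).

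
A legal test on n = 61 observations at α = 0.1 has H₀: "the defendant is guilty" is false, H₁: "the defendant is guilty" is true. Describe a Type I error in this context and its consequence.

Type I error: rejecting H₀ when it is true — concluding that the defendant is guilty when in fact it is not. Consequence: convicting an innocent person.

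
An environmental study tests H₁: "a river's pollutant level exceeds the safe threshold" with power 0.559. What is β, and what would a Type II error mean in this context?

β = 1 - power = 1 - 0.559 = 0.441. A Type II error is failing to reject H₀ when H₀ is false (false negative) — here, failing to conclude that a river's pollutant level exceeds the safe threshold when in fact it is true. Consequence: allowing unsafe pollution to continue.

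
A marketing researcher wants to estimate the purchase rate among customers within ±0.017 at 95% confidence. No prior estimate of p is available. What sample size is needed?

Conservative approach: use p = 0.5 (maximizes p(1-p) = 0.25). n = z²(0.25)/E² = 1.96²×0.25/0.017² = 3323.2 → n = 3324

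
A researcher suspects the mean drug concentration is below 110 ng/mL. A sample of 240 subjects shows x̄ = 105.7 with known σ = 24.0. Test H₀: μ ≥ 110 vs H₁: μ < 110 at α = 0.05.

z = -2.776. Critical value: -1.645. Reject H₀.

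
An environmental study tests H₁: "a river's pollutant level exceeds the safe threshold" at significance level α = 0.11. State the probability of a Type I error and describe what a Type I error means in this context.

P(Type I error) = α = 0.11. A Type I error is rejecting H₀ when H₀ is actually true (false positive) — here, concluding that a river's pollutant level exceeds the safe threshold when in fact this is not the case. Consequence: shutting down a compliant factory unnecessarily.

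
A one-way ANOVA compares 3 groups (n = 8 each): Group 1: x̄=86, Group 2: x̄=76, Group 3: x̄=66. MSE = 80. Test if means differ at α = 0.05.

Grand mean = 76.0. SS_between = 1600.0, MS_between = 800.0. F = 10.0, F_crit ≈ 3.467. Reject H₀.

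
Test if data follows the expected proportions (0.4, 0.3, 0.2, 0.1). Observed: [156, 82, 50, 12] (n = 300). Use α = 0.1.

Expected: [120.0, 90.0, 60.0, 30.0]. χ² = 23.978. df = 3, critical = 6.251. Reject H₀.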